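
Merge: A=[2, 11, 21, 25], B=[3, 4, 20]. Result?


Compare heads, take smaller each step.
Merged: [2, 3, 4, 11, 20, 21, 25]


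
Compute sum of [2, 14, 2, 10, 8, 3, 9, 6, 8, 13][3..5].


Prefix sums: [0, 2, 16, 18, 28, 36, 39, 48, 54, 62, 75]
Sum[3..5] = prefix[6] - prefix[3] = 39 - 18 = 21


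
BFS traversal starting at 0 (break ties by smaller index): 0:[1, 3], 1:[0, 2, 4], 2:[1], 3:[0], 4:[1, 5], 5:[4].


BFS queue: start with [0]
Visit order: [0, 1, 3, 2, 4, 5]


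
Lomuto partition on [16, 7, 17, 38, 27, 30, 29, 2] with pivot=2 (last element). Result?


Elements <= 2 go left of pivot.
Result: [2, 7, 17, 38, 27, 30, 29, 16], pivot at index 0


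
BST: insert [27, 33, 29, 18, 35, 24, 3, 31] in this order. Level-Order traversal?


Root = 27; build tree by BST insertion.
Level-Order traversal: [27, 18, 33, 3, 24, 29, 35, 31]


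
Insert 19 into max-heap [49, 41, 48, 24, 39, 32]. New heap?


Append 19: [49, 41, 48, 24, 39, 32, 19]
Bubble up: no swaps needed
Result: [49, 41, 48, 24, 39, 32, 19]


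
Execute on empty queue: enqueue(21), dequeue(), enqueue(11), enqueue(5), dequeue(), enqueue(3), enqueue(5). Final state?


enqueue(21) -> [21]
dequeue() returns 21 -> []
enqueue(11) -> [11]
enqueue(5) -> [11, 5]
dequeue() returns 11 -> [5]
enqueue(3) -> [5, 3]
enqueue(5) -> [5, 3, 5]
Final queue (front to back): [5, 3, 5]


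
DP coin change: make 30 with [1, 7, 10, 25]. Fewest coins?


dp[0]=0; dp[i]=1+min(dp[i-c] for c in coins)
...dp[25]=1, dp[26]=2, dp[27]=3, dp[28]=4, dp[29]=5, dp[30]=3
Minimum coins for 30 = 3


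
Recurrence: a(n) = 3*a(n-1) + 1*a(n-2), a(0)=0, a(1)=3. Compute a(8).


Build bottom-up:
...a(6)=1080, a(7)=3567, a(8)=3*3567+1*1080=11781


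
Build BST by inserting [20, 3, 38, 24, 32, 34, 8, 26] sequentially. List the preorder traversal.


Root = 20; build tree by BST insertion.
Preorder traversal: [20, 3, 8, 38, 24, 32, 26, 34]


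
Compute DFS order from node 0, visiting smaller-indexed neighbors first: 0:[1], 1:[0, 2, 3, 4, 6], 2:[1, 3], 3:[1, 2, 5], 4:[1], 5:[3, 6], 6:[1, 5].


DFS stack-based: start with [0]
Visit order: [0, 1, 2, 3, 5, 6, 4]


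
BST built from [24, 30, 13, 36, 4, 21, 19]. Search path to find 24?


BST root = 24
Search for 24: compare at each node
Path: [24]


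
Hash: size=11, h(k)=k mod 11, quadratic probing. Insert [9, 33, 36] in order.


Insertions: 9->slot 9; 33->slot 0; 36->slot 3
Table: [33, None, None, 36, None, None, None, None, None, 9, None]


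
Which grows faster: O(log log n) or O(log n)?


double-logarithmic grows slower than logarithmic
O(log log n) is asymptotically smaller; O(log n) grows faster


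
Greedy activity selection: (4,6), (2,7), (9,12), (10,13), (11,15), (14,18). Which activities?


Greedy: pick earliest-ending, then skip overlaps.
Selected (3 activities): [(4, 6), (9, 12), (14, 18)]


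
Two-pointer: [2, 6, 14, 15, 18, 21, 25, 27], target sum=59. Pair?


Two pointers: lo=0, hi=7
No pair sums to 59


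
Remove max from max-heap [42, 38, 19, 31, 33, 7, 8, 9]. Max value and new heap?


Max = 42
Replace root with last, heapify down
Resulting heap: [38, 33, 19, 31, 9, 7, 8]


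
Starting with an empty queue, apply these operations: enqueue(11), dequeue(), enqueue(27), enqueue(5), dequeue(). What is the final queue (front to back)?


enqueue(11) -> [11]
dequeue() returns 11 -> []
enqueue(27) -> [27]
enqueue(5) -> [27, 5]
dequeue() returns 27 -> [5]
Final queue (front to back): [5]


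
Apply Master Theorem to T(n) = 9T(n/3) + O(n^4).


a=9, b=3, c=4. log_3(9)=2 < c=4. Case 3: O(n^c) = O(n^4)
Complexity: O(n^4)


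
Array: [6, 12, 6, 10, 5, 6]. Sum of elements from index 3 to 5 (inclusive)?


Prefix sums: [0, 6, 18, 24, 34, 39, 45]
Sum[3..5] = prefix[6] - prefix[3] = 45 - 24 = 21


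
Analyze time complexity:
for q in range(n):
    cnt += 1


Per nesting level: O(n) = O(n)
Complexity: O(n)


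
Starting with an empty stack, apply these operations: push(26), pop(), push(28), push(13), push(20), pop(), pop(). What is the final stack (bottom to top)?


push(26) -> [26]
pop() returns 26 -> []
push(28) -> [28]
push(13) -> [28, 13]
push(20) -> [28, 13, 20]
pop() returns 20 -> [28, 13]
pop() returns 13 -> [28]
Final stack (bottom to top): [28]


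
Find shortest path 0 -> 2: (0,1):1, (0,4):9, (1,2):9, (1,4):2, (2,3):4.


Dijkstra from 0:
Distances: {0: 0, 1: 1, 2: 10, 3: 14, 4: 3}
Shortest distance to 2 = 10, path = [0, 1, 2]


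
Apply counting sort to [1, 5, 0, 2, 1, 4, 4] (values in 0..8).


Count array: [1, 2, 1, 0, 2, 1, 0, 0, 0]
Reconstruct: [0, 1, 1, 2, 4, 4, 5]


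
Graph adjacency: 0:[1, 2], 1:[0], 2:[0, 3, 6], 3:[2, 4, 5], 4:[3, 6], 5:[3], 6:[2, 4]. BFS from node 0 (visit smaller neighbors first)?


BFS queue: start with [0]
Visit order: [0, 1, 2, 3, 6, 4, 5]


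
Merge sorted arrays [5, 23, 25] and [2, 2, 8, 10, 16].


Compare heads, take smaller each step.
Merged: [2, 2, 5, 8, 10, 16, 23, 25]


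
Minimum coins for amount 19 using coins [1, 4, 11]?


dp[0]=0; dp[i]=1+min(dp[i-c] for c in coins)
...dp[14]=4, dp[15]=2, dp[16]=3, dp[17]=4, dp[18]=5, dp[19]=3
Minimum coins for 19 = 3


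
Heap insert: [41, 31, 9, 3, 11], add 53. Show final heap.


Append 53: [41, 31, 9, 3, 11, 53]
Bubble up: swap idx 5(53) with idx 2(9); swap idx 2(53) with idx 0(41)
Result: [53, 31, 41, 3, 11, 9]


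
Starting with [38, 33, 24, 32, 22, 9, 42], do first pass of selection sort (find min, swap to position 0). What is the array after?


After one pass: [9, 33, 24, 32, 22, 38, 42]


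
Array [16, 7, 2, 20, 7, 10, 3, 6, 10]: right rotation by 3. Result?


Right rotate by 3: [3, 6, 10, 16, 7, 2, 20, 7, 10]


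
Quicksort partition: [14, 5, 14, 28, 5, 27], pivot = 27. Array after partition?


Elements <= 27 go left of pivot.
Result: [14, 5, 14, 5, 27, 28], pivot at index 4


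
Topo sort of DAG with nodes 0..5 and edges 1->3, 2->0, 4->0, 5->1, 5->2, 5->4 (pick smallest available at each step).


Kahn's algorithm, process smallest node first
Order: [5, 1, 2, 3, 4, 0]


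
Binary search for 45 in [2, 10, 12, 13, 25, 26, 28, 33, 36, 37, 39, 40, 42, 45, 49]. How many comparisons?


Search for 45:
[0,14] mid=7 arr[7]=33
[8,14] mid=11 arr[11]=40
[12,14] mid=13 arr[13]=45
Total: 3 comparisons


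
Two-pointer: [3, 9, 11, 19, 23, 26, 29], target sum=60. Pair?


Two pointers: lo=0, hi=6
No pair sums to 60


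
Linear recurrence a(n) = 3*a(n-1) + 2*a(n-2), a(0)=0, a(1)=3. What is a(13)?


Build bottom-up:
...a(11)=851001, a(12)=3030885, a(13)=3*3030885+2*851001=10794657


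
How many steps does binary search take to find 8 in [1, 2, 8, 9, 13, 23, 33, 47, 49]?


Search for 8:
[0,8] mid=4 arr[4]=13
[0,3] mid=1 arr[1]=2
[2,3] mid=2 arr[2]=8
Total: 3 comparisons


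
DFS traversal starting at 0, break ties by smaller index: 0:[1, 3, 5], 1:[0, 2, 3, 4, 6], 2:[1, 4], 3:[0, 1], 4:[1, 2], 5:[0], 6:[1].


DFS stack-based: start with [0]
Visit order: [0, 1, 2, 4, 3, 6, 5]


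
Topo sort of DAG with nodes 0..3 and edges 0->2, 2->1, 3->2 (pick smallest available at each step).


Kahn's algorithm, process smallest node first
Order: [0, 3, 2, 1]


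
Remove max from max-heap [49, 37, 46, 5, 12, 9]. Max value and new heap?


Max = 49
Replace root with last, heapify down
Resulting heap: [46, 37, 9, 5, 12]


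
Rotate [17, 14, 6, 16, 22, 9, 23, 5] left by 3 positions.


Left rotate by 3: [16, 22, 9, 23, 5, 17, 14, 6]


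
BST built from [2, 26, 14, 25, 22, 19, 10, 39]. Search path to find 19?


BST root = 2
Search for 19: compare at each node
Path: [2, 26, 14, 25, 22, 19]


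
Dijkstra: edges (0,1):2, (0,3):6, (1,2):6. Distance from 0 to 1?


Dijkstra from 0:
Distances: {0: 0, 1: 2, 2: 8, 3: 6}
Shortest distance to 1 = 2, path = [0, 1]


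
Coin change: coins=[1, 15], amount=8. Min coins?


dp[0]=0; dp[i]=1+min(dp[i-c] for c in coins)
...dp[3]=3, dp[4]=4, dp[5]=5, dp[6]=6, dp[7]=7, dp[8]=8
Minimum coins for 8 = 8


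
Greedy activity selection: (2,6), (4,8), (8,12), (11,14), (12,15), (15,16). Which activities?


Greedy: pick earliest-ending, then skip overlaps.
Selected (4 activities): [(2, 6), (8, 12), (12, 15), (15, 16)]


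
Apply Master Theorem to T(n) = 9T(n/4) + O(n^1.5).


a=9, b=4, c=1.5. log_4(9)=1.585 > c=1.5. Case 1: O(n^log_b(a)) = O(n^1.585)
Complexity: O(n^1.585)


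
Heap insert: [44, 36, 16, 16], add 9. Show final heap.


Append 9: [44, 36, 16, 16, 9]
Bubble up: no swaps needed
Result: [44, 36, 16, 16, 9]


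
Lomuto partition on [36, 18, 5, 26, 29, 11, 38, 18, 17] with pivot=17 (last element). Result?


Elements <= 17 go left of pivot.
Result: [5, 11, 17, 26, 29, 18, 38, 18, 36], pivot at index 2


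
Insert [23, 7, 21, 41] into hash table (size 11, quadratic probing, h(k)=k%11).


Insertions: 23->slot 1; 7->slot 7; 21->slot 10; 41->slot 8
Table: [None, 23, None, None, None, None, None, 7, 41, None, 21]


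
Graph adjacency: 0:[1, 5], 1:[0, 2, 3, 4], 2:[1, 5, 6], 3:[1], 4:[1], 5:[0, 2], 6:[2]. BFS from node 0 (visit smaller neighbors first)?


BFS queue: start with [0]
Visit order: [0, 1, 5, 2, 3, 4, 6]


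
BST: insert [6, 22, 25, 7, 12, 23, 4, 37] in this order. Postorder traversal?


Root = 6; build tree by BST insertion.
Postorder traversal: [4, 12, 7, 23, 37, 25, 22, 6]


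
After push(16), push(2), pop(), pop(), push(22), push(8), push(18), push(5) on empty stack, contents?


push(16) -> [16]
push(2) -> [16, 2]
pop() returns 2 -> [16]
pop() returns 16 -> []
push(22) -> [22]
push(8) -> [22, 8]
push(18) -> [22, 8, 18]
push(5) -> [22, 8, 18, 5]
Final stack (bottom to top): [22, 8, 18, 5]


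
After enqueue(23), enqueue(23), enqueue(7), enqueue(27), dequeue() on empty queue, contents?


enqueue(23) -> [23]
enqueue(23) -> [23, 23]
enqueue(7) -> [23, 23, 7]
enqueue(27) -> [23, 23, 7, 27]
dequeue() returns 23 -> [23, 7, 27]
Final queue (front to back): [23, 7, 27]


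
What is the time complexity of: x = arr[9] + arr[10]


Analysis: constant-time operation, no loop
Complexity: O(1)


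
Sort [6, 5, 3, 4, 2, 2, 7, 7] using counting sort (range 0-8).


Count array: [0, 0, 2, 1, 1, 1, 1, 2, 0]
Reconstruct: [2, 2, 3, 4, 5, 6, 7, 7]


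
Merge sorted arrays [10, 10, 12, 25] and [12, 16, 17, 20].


Compare heads, take smaller each step.
Merged: [10, 10, 12, 12, 16, 17, 20, 25]


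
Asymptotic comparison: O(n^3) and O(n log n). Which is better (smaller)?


linearithmic grows slower than cubic
O(n log n) is asymptotically smaller; O(n^3) grows faster


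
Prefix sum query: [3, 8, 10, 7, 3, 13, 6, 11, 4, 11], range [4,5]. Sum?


Prefix sums: [0, 3, 11, 21, 28, 31, 44, 50, 61, 65, 76]
Sum[4..5] = prefix[6] - prefix[4] = 44 - 28 = 16


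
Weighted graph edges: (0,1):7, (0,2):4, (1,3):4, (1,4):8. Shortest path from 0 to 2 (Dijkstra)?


Dijkstra from 0:
Distances: {0: 0, 1: 7, 2: 4, 3: 11, 4: 15}
Shortest distance to 2 = 4, path = [0, 2]


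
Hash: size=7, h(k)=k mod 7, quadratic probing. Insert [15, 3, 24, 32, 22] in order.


Insertions: 15->slot 1; 3->slot 3; 24->slot 4; 32->slot 5; 22->slot 2
Table: [None, 15, 22, 3, 24, 32, None]


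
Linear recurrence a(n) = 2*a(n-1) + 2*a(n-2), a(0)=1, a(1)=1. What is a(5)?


Build bottom-up:
...a(3)=10, a(4)=28, a(5)=2*28+2*10=76


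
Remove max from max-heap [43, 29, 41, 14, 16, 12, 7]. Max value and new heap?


Max = 43
Replace root with last, heapify down
Resulting heap: [41, 29, 12, 14, 16, 7]


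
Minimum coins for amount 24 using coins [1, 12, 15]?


dp[0]=0; dp[i]=1+min(dp[i-c] for c in coins)
...dp[19]=5, dp[20]=6, dp[21]=7, dp[22]=8, dp[23]=9, dp[24]=2
Minimum coins for 24 = 2


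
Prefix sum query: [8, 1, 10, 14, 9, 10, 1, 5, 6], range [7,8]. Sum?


Prefix sums: [0, 8, 9, 19, 33, 42, 52, 53, 58, 64]
Sum[7..8] = prefix[9] - prefix[7] = 64 - 53 = 11


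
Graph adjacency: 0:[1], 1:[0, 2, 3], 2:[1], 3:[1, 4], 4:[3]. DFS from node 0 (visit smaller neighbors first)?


DFS stack-based: start with [0]
Visit order: [0, 1, 2, 3, 4]


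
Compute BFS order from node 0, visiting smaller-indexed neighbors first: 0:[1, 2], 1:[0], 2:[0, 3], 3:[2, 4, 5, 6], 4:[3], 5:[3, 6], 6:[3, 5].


BFS queue: start with [0]
Visit order: [0, 1, 2, 3, 4, 5, 6]


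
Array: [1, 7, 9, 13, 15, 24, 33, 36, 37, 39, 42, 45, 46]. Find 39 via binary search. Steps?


Search for 39:
[0,12] mid=6 arr[6]=33
[7,12] mid=9 arr[9]=39
Total: 2 comparisons


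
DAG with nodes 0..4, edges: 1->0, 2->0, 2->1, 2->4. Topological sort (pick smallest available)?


Kahn's algorithm, process smallest node first
Order: [2, 1, 0, 3, 4]


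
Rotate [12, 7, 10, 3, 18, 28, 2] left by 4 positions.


Left rotate by 4: [18, 28, 2, 12, 7, 10, 3]


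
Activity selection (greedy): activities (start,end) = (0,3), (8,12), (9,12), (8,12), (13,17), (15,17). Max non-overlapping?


Greedy: pick earliest-ending, then skip overlaps.
Selected (3 activities): [(0, 3), (8, 12), (13, 17)]


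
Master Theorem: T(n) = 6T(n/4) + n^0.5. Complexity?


a=6, b=4, c=0.5. log_4(6)=1.292 > c=0.5. Case 1: O(n^log_b(a)) = O(n^1.292)
Complexity: O(n^1.292)


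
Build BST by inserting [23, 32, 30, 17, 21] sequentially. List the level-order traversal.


Root = 23; build tree by BST insertion.
Level-Order traversal: [23, 17, 32, 21, 30]


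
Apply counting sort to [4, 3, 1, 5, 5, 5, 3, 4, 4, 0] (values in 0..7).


Count array: [1, 1, 0, 2, 3, 3, 0, 0]
Reconstruct: [0, 1, 3, 3, 4, 4, 4, 5, 5, 5]


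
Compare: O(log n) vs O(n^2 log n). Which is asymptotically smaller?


logarithmic grows slower than n^2 log n
O(log n) is asymptotically smaller; O(n^2 log n) grows faster


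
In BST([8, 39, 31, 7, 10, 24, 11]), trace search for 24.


BST root = 8
Search for 24: compare at each node
Path: [8, 39, 31, 10, 24]


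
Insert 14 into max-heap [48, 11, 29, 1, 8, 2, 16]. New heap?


Append 14: [48, 11, 29, 1, 8, 2, 16, 14]
Bubble up: swap idx 7(14) with idx 3(1); swap idx 3(14) with idx 1(11)
Result: [48, 14, 29, 11, 8, 2, 16, 1]


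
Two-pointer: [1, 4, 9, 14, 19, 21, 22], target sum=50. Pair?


Two pointers: lo=0, hi=6
No pair sums to 50


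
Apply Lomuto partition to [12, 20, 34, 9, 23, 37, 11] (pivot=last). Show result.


Elements <= 11 go left of pivot.
Result: [9, 11, 34, 12, 23, 37, 20], pivot at index 1


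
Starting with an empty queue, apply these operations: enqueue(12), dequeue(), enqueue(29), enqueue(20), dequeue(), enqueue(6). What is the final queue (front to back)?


enqueue(12) -> [12]
dequeue() returns 12 -> []
enqueue(29) -> [29]
enqueue(20) -> [29, 20]
dequeue() returns 29 -> [20]
enqueue(6) -> [20, 6]
Final queue (front to back): [20, 6]


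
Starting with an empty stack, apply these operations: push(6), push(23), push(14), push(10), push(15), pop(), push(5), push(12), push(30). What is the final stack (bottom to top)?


push(6) -> [6]
push(23) -> [6, 23]
push(14) -> [6, 23, 14]
push(10) -> [6, 23, 14, 10]
push(15) -> [6, 23, 14, 10, 15]
pop() returns 15 -> [6, 23, 14, 10]
push(5) -> [6, 23, 14, 10, 5]
push(12) -> [6, 23, 14, 10, 5, 12]
push(30) -> [6, 23, 14, 10, 5, 12, 30]
Final stack (bottom to top): [6, 23, 14, 10, 5, 12, 30]


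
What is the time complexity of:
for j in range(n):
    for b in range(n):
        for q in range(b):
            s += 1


Per nesting level: O(n) * O(n) * O(n) [triangular over b] = O(n^3)
Complexity: O(n^3)


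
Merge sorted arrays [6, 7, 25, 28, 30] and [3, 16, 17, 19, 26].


Compare heads, take smaller each step.
Merged: [3, 6, 7, 16, 17, 19, 25, 26, 28, 30]


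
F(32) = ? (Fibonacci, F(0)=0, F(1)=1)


F(n)=F(n-1)+F(n-2)
...F(30)=832040, F(31)=1346269, F(32)=2178309


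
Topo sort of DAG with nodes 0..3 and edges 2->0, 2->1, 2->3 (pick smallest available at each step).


Kahn's algorithm, process smallest node first
Order: [2, 0, 1, 3]


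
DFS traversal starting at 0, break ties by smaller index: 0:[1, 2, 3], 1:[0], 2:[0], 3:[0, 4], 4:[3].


DFS stack-based: start with [0]
Visit order: [0, 1, 2, 3, 4]


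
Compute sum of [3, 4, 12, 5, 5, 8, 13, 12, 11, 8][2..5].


Prefix sums: [0, 3, 7, 19, 24, 29, 37, 50, 62, 73, 81]
Sum[2..5] = prefix[6] - prefix[2] = 37 - 7 = 30


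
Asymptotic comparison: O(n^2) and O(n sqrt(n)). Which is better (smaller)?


n^1.5 grows slower than quadratic
O(n sqrt(n)) is asymptotically smaller; O(n^2) grows faster


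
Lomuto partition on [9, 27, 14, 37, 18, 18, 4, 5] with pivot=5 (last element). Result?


Elements <= 5 go left of pivot.
Result: [4, 5, 14, 37, 18, 18, 9, 27], pivot at index 1


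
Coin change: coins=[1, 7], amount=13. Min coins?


dp[0]=0; dp[i]=1+min(dp[i-c] for c in coins)
...dp[8]=2, dp[9]=3, dp[10]=4, dp[11]=5, dp[12]=6, dp[13]=7
Minimum coins for 13 = 7


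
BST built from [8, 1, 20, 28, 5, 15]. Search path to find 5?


BST root = 8
Search for 5: compare at each node
Path: [8, 1, 5]


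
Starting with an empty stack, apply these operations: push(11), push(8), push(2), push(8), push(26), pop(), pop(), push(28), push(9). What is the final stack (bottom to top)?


push(11) -> [11]
push(8) -> [11, 8]
push(2) -> [11, 8, 2]
push(8) -> [11, 8, 2, 8]
push(26) -> [11, 8, 2, 8, 26]
pop() returns 26 -> [11, 8, 2, 8]
pop() returns 8 -> [11, 8, 2]
push(28) -> [11, 8, 2, 28]
push(9) -> [11, 8, 2, 28, 9]
Final stack (bottom to top): [11, 8, 2, 28, 9]


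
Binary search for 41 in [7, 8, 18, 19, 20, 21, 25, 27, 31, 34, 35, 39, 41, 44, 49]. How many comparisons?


Search for 41:
[0,14] mid=7 arr[7]=27
[8,14] mid=11 arr[11]=39
[12,14] mid=13 arr[13]=44
[12,12] mid=12 arr[12]=41
Total: 4 comparisons


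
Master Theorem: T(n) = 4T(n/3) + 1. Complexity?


a=4, b=3, c=0. log_3(4)=1.262 > c=0. Case 1: O(n^log_b(a)) = O(n^1.262)
Complexity: O(n^1.262)


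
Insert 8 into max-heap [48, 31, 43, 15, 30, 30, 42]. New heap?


Append 8: [48, 31, 43, 15, 30, 30, 42, 8]
Bubble up: no swaps needed
Result: [48, 31, 43, 15, 30, 30, 42, 8]


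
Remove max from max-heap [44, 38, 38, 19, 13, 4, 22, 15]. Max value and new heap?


Max = 44
Replace root with last, heapify down
Resulting heap: [38, 19, 38, 15, 13, 4, 22]


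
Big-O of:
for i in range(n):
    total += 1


Per nesting level: O(n) = O(n)
Complexity: O(n)


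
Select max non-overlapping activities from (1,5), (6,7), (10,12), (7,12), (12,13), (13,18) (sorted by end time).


Greedy: pick earliest-ending, then skip overlaps.
Selected (5 activities): [(1, 5), (6, 7), (10, 12), (12, 13), (13, 18)]


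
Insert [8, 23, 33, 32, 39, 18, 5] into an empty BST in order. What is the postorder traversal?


Root = 8; build tree by BST insertion.
Postorder traversal: [5, 18, 32, 39, 33, 23, 8]


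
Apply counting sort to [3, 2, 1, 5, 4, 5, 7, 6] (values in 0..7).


Count array: [0, 1, 1, 1, 1, 2, 1, 1]
Reconstruct: [1, 2, 3, 4, 5, 5, 6, 7]


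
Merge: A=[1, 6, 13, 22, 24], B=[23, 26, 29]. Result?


Compare heads, take smaller each step.
Merged: [1, 6, 13, 22, 23, 24, 26, 29]


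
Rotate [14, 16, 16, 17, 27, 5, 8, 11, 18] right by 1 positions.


Right rotate by 1: [18, 14, 16, 16, 17, 27, 5, 8, 11]


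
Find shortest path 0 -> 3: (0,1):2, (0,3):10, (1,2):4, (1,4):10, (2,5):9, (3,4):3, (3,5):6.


Dijkstra from 0:
Distances: {0: 0, 1: 2, 2: 6, 3: 10, 4: 12, 5: 15}
Shortest distance to 3 = 10, path = [0, 3]


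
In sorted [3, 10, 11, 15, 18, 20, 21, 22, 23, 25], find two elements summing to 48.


Two pointers: lo=0, hi=9
Found pair: (23, 25) summing to 48


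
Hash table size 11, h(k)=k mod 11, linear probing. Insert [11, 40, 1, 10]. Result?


Insertions: 11->slot 0; 40->slot 7; 1->slot 1; 10->slot 10
Table: [11, 1, None, None, None, None, None, 40, None, None, 10]


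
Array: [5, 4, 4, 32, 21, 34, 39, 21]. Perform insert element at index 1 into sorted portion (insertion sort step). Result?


After one pass: [4, 5, 4, 32, 21, 34, 39, 21]


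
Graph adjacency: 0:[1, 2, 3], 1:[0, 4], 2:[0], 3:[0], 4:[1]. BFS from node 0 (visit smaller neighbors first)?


BFS queue: start with [0]
Visit order: [0, 1, 2, 3, 4]


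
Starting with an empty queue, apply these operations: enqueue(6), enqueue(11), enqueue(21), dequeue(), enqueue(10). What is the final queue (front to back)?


enqueue(6) -> [6]
enqueue(11) -> [6, 11]
enqueue(21) -> [6, 11, 21]
dequeue() returns 6 -> [11, 21]
enqueue(10) -> [11, 21, 10]
Final queue (front to back): [11, 21, 10]


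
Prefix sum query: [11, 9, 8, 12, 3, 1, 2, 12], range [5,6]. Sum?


Prefix sums: [0, 11, 20, 28, 40, 43, 44, 46, 58]
Sum[5..6] = prefix[7] - prefix[5] = 46 - 43 = 3


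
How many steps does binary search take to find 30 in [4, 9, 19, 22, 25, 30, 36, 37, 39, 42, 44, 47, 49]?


Search for 30:
[0,12] mid=6 arr[6]=36
[0,5] mid=2 arr[2]=19
[3,5] mid=4 arr[4]=25
[5,5] mid=5 arr[5]=30
Total: 4 comparisons


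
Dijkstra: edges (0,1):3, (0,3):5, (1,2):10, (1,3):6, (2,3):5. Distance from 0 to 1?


Dijkstra from 0:
Distances: {0: 0, 1: 3, 2: 10, 3: 5}
Shortest distance to 1 = 3, path = [0, 1]


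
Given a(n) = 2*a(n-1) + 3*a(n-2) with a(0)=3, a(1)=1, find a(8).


Build bottom-up:
...a(6)=731, a(7)=2185, a(8)=2*2185+3*731=6563


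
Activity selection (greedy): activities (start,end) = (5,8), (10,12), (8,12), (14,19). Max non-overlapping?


Greedy: pick earliest-ending, then skip overlaps.
Selected (3 activities): [(5, 8), (10, 12), (14, 19)]


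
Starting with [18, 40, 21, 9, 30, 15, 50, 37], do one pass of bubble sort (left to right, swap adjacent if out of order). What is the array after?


After one pass: [18, 21, 9, 30, 15, 40, 37, 50]


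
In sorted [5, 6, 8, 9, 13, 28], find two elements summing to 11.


Two pointers: lo=0, hi=5
Found pair: (5, 6) summing to 11


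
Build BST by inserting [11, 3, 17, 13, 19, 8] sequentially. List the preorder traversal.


Root = 11; build tree by BST insertion.
Preorder traversal: [11, 3, 8, 17, 13, 19]


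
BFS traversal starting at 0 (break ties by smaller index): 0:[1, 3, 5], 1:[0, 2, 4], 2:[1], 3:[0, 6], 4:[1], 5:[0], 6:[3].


BFS queue: start with [0]
Visit order: [0, 1, 3, 5, 2, 4, 6]


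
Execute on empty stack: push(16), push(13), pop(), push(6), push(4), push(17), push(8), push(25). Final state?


push(16) -> [16]
push(13) -> [16, 13]
pop() returns 13 -> [16]
push(6) -> [16, 6]
push(4) -> [16, 6, 4]
push(17) -> [16, 6, 4, 17]
push(8) -> [16, 6, 4, 17, 8]
push(25) -> [16, 6, 4, 17, 8, 25]
Final stack (bottom to top): [16, 6, 4, 17, 8, 25]


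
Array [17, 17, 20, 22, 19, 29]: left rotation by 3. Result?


Left rotate by 3: [22, 19, 29, 17, 17, 20]


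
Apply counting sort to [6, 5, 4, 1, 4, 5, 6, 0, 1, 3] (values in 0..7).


Count array: [1, 2, 0, 1, 2, 2, 2, 0]
Reconstruct: [0, 1, 1, 3, 4, 4, 5, 5, 6, 6]


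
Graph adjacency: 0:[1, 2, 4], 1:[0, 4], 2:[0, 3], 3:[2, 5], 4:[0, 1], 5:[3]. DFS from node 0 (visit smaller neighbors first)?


DFS stack-based: start with [0]
Visit order: [0, 1, 4, 2, 3, 5]


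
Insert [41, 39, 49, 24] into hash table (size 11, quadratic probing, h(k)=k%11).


Insertions: 41->slot 8; 39->slot 6; 49->slot 5; 24->slot 2
Table: [None, None, 24, None, None, 49, 39, None, 41, None, None]


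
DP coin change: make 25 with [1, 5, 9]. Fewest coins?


dp[0]=0; dp[i]=1+min(dp[i-c] for c in coins)
...dp[20]=4, dp[21]=5, dp[22]=6, dp[23]=3, dp[24]=4, dp[25]=5
Minimum coins for 25 = 5


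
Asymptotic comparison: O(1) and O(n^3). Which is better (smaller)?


constant grows slower than cubic
O(1) is asymptotically smaller; O(n^3) grows faster


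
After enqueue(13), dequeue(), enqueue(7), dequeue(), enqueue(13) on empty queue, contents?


enqueue(13) -> [13]
dequeue() returns 13 -> []
enqueue(7) -> [7]
dequeue() returns 7 -> []
enqueue(13) -> [13]
Final queue (front to back): [13]


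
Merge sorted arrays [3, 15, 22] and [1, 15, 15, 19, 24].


Compare heads, take smaller each step.
Merged: [1, 3, 15, 15, 15, 19, 22, 24]


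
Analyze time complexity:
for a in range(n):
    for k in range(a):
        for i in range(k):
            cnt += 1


Per nesting level: O(n) * O(n) [triangular over a] * O(n) [triangular over k] = O(n^3)
Complexity: O(n^3)


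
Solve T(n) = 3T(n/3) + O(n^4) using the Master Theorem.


a=3, b=3, c=4. log_3(3)=1 < c=4. Case 3: O(n^c) = O(n^4)
Complexity: O(n^4)


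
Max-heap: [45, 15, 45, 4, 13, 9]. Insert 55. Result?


Append 55: [45, 15, 45, 4, 13, 9, 55]
Bubble up: swap idx 6(55) with idx 2(45); swap idx 2(55) with idx 0(45)
Result: [55, 15, 45, 4, 13, 9, 45]


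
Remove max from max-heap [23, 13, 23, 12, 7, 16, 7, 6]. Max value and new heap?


Max = 23
Replace root with last, heapify down
Resulting heap: [23, 13, 16, 12, 7, 6, 7]


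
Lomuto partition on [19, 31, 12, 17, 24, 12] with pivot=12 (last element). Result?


Elements <= 12 go left of pivot.
Result: [12, 12, 19, 17, 24, 31], pivot at index 1


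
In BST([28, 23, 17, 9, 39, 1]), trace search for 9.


BST root = 28
Search for 9: compare at each node
Path: [28, 23, 17, 9]


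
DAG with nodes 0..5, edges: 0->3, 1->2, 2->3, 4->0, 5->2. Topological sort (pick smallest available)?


Kahn's algorithm, process smallest node first
Order: [1, 4, 0, 5, 2, 3]


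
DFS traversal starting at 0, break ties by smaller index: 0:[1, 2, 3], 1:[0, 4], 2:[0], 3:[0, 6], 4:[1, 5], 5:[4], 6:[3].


DFS stack-based: start with [0]
Visit order: [0, 1, 4, 5, 2, 3, 6]


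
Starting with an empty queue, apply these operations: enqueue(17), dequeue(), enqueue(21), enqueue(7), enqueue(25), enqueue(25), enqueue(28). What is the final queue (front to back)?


enqueue(17) -> [17]
dequeue() returns 17 -> []
enqueue(21) -> [21]
enqueue(7) -> [21, 7]
enqueue(25) -> [21, 7, 25]
enqueue(25) -> [21, 7, 25, 25]
enqueue(28) -> [21, 7, 25, 25, 28]
Final queue (front to back): [21, 7, 25, 25, 28]


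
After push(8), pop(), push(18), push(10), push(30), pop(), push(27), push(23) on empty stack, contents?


push(8) -> [8]
pop() returns 8 -> []
push(18) -> [18]
push(10) -> [18, 10]
push(30) -> [18, 10, 30]
pop() returns 30 -> [18, 10]
push(27) -> [18, 10, 27]
push(23) -> [18, 10, 27, 23]
Final stack (bottom to top): [18, 10, 27, 23]


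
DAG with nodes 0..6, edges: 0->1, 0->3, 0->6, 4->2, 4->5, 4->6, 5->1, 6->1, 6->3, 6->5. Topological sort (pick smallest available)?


Kahn's algorithm, process smallest node first
Order: [0, 4, 2, 6, 3, 5, 1]


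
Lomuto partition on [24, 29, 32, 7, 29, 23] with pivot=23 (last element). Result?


Elements <= 23 go left of pivot.
Result: [7, 23, 32, 24, 29, 29], pivot at index 1


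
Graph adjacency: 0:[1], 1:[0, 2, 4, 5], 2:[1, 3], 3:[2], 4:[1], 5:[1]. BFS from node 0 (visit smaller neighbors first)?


BFS queue: start with [0]
Visit order: [0, 1, 2, 4, 5, 3]


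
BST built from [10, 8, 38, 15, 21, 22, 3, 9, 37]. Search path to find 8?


BST root = 10
Search for 8: compare at each node
Path: [10, 8]


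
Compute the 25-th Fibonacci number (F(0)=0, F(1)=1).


F(n)=F(n-1)+F(n-2)
...F(23)=28657, F(24)=46368, F(25)=75025


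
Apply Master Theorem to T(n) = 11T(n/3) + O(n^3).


a=11, b=3, c=3. log_3(11)=2.183 < c=3. Case 3: O(n^c) = O(n^3)
Complexity: O(n^3)


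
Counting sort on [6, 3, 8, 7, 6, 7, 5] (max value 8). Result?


Count array: [0, 0, 0, 1, 0, 1, 2, 2, 1]
Reconstruct: [3, 5, 6, 6, 7, 7, 8]


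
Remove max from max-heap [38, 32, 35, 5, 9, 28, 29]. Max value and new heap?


Max = 38
Replace root with last, heapify down
Resulting heap: [35, 32, 29, 5, 9, 28]


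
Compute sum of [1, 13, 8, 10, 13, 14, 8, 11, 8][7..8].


Prefix sums: [0, 1, 14, 22, 32, 45, 59, 67, 78, 86]
Sum[7..8] = prefix[9] - prefix[7] = 86 - 67 = 19


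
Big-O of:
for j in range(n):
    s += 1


Per nesting level: O(n) = O(n)
Complexity: O(n)


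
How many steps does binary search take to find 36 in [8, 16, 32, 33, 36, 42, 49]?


Search for 36:
[0,6] mid=3 arr[3]=33
[4,6] mid=5 arr[5]=42
[4,4] mid=4 arr[4]=36
Total: 3 comparisons


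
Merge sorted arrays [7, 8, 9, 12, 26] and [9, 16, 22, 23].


Compare heads, take smaller each step.
Merged: [7, 8, 9, 9, 12, 16, 22, 23, 26]


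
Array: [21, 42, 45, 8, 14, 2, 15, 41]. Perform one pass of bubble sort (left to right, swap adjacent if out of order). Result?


After one pass: [21, 42, 8, 14, 2, 15, 41, 45]


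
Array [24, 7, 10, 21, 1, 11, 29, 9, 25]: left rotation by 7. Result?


Left rotate by 7: [9, 25, 24, 7, 10, 21, 1, 11, 29]


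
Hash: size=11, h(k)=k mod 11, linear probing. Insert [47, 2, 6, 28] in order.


Insertions: 47->slot 3; 2->slot 2; 6->slot 6; 28->slot 7
Table: [None, None, 2, 47, None, None, 6, 28, None, None, None]


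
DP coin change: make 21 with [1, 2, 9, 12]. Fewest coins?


dp[0]=0; dp[i]=1+min(dp[i-c] for c in coins)
...dp[16]=3, dp[17]=4, dp[18]=2, dp[19]=3, dp[20]=3, dp[21]=2
Minimum coins for 21 = 2


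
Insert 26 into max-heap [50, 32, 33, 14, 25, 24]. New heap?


Append 26: [50, 32, 33, 14, 25, 24, 26]
Bubble up: no swaps needed
Result: [50, 32, 33, 14, 25, 24, 26]


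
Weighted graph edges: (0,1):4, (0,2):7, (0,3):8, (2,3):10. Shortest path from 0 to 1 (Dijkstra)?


Dijkstra from 0:
Distances: {0: 0, 1: 4, 2: 7, 3: 8}
Shortest distance to 1 = 4, path = [0, 1]


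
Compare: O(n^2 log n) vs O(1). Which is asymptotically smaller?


constant grows slower than n^2 log n
O(1) is asymptotically smaller; O(n^2 log n) grows faster


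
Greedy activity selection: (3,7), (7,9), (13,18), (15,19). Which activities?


Greedy: pick earliest-ending, then skip overlaps.
Selected (3 activities): [(3, 7), (7, 9), (13, 18)]


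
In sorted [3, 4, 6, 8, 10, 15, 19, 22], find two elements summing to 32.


Two pointers: lo=0, hi=7
Found pair: (10, 22) summing to 32


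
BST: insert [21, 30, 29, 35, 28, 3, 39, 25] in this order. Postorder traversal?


Root = 21; build tree by BST insertion.
Postorder traversal: [3, 25, 28, 29, 39, 35, 30, 21]


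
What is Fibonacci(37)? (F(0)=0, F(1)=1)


F(n)=F(n-1)+F(n-2)
...F(35)=9227465, F(36)=14930352, F(37)=24157817


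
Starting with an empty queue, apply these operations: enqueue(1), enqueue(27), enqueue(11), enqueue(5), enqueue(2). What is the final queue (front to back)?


enqueue(1) -> [1]
enqueue(27) -> [1, 27]
enqueue(11) -> [1, 27, 11]
enqueue(5) -> [1, 27, 11, 5]
enqueue(2) -> [1, 27, 11, 5, 2]
Final queue (front to back): [1, 27, 11, 5, 2]


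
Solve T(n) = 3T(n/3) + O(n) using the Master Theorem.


a=3, b=3, c=1. log_3(3)=1 = c=1. Case 2: O(n^c log n) = O(n log n)
Complexity: O(n log n)


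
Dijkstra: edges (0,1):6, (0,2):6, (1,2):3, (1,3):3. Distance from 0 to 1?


Dijkstra from 0:
Distances: {0: 0, 1: 6, 2: 6, 3: 9}
Shortest distance to 1 = 6, path = [0, 1]


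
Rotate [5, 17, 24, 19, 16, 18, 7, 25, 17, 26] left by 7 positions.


Left rotate by 7: [25, 17, 26, 5, 17, 24, 19, 16, 18, 7]


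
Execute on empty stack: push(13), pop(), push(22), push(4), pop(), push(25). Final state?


push(13) -> [13]
pop() returns 13 -> []
push(22) -> [22]
push(4) -> [22, 4]
pop() returns 4 -> [22]
push(25) -> [22, 25]
Final stack (bottom to top): [22, 25]


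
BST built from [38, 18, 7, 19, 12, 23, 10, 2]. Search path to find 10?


BST root = 38
Search for 10: compare at each node
Path: [38, 18, 7, 12, 10]


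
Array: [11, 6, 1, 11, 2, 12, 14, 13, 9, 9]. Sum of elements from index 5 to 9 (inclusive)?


Prefix sums: [0, 11, 17, 18, 29, 31, 43, 57, 70, 79, 88]
Sum[5..9] = prefix[10] - prefix[5] = 88 - 31 = 57


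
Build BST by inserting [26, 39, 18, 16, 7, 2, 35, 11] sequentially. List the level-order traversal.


Root = 26; build tree by BST insertion.
Level-Order traversal: [26, 18, 39, 16, 35, 7, 2, 11]


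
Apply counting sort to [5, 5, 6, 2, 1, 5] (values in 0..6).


Count array: [0, 1, 1, 0, 0, 3, 1]
Reconstruct: [1, 2, 5, 5, 5, 6]


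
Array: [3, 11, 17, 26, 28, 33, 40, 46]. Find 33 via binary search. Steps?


Search for 33:
[0,7] mid=3 arr[3]=26
[4,7] mid=5 arr[5]=33
Total: 2 comparisons


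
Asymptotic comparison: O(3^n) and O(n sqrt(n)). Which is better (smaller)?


n^1.5 grows slower than exponential (base 3)
O(n sqrt(n)) is asymptotically smaller; O(3^n) grows faster


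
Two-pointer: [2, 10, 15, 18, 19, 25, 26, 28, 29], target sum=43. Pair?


Two pointers: lo=0, hi=8
Found pair: (15, 28) summing to 43


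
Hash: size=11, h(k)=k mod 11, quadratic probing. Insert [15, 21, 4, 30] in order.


Insertions: 15->slot 4; 21->slot 10; 4->slot 5; 30->slot 8
Table: [None, None, None, None, 15, 4, None, None, 30, None, 21]


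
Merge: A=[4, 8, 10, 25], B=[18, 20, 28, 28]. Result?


Compare heads, take smaller each step.
Merged: [4, 8, 10, 18, 20, 25, 28, 28]


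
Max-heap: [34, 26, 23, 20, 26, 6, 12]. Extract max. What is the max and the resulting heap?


Max = 34
Replace root with last, heapify down
Resulting heap: [26, 26, 23, 20, 12, 6]


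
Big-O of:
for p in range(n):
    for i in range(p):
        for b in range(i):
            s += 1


Per nesting level: O(n) * O(n) [triangular over p] * O(n) [triangular over i] = O(n^3)
Complexity: O(n^3)


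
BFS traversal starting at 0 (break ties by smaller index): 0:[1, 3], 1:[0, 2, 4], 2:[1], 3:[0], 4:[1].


BFS queue: start with [0]
Visit order: [0, 1, 3, 2, 4]


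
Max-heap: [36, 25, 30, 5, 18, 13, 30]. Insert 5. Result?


Append 5: [36, 25, 30, 5, 18, 13, 30, 5]
Bubble up: no swaps needed
Result: [36, 25, 30, 5, 18, 13, 30, 5]


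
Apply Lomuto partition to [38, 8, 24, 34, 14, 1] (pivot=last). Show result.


Elements <= 1 go left of pivot.
Result: [1, 8, 24, 34, 14, 38], pivot at index 0


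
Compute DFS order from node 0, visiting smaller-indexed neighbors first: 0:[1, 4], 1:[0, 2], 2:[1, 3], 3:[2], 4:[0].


DFS stack-based: start with [0]
Visit order: [0, 1, 2, 3, 4]


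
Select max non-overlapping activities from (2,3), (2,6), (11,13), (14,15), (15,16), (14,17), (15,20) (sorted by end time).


Greedy: pick earliest-ending, then skip overlaps.
Selected (4 activities): [(2, 3), (11, 13), (14, 15), (15, 16)]


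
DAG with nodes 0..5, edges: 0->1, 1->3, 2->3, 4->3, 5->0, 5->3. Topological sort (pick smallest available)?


Kahn's algorithm, process smallest node first
Order: [2, 4, 5, 0, 1, 3]


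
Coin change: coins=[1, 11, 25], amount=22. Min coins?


dp[0]=0; dp[i]=1+min(dp[i-c] for c in coins)
...dp[17]=7, dp[18]=8, dp[19]=9, dp[20]=10, dp[21]=11, dp[22]=2
Minimum coins for 22 = 2


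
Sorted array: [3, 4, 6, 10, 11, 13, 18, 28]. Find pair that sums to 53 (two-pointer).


Two pointers: lo=0, hi=7
No pair sums to 53


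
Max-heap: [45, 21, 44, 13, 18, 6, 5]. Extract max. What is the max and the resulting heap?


Max = 45
Replace root with last, heapify down
Resulting heap: [44, 21, 6, 13, 18, 5]


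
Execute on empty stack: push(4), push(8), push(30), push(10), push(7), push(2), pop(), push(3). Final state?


push(4) -> [4]
push(8) -> [4, 8]
push(30) -> [4, 8, 30]
push(10) -> [4, 8, 30, 10]
push(7) -> [4, 8, 30, 10, 7]
push(2) -> [4, 8, 30, 10, 7, 2]
pop() returns 2 -> [4, 8, 30, 10, 7]
push(3) -> [4, 8, 30, 10, 7, 3]
Final stack (bottom to top): [4, 8, 30, 10, 7, 3]


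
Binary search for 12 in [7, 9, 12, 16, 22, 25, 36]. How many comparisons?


Search for 12:
[0,6] mid=3 arr[3]=16
[0,2] mid=1 arr[1]=9
[2,2] mid=2 arr[2]=12
Total: 3 comparisons


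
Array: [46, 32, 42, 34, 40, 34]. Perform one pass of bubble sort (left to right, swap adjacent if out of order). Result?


After one pass: [32, 42, 34, 40, 34, 46]


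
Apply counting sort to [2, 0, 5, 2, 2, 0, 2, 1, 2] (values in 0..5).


Count array: [2, 1, 5, 0, 0, 1]
Reconstruct: [0, 0, 1, 2, 2, 2, 2, 2, 5]


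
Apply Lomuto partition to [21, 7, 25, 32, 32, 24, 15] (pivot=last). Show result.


Elements <= 15 go left of pivot.
Result: [7, 15, 25, 32, 32, 24, 21], pivot at index 1


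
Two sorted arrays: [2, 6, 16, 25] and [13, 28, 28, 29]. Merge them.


Compare heads, take smaller each step.
Merged: [2, 6, 13, 16, 25, 28, 28, 29]


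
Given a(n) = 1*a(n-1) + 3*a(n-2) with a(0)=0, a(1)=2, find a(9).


Build bottom-up:
...a(7)=194, a(8)=434, a(9)=1*434+3*194=1016


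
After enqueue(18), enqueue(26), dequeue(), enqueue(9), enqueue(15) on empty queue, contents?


enqueue(18) -> [18]
enqueue(26) -> [18, 26]
dequeue() returns 18 -> [26]
enqueue(9) -> [26, 9]
enqueue(15) -> [26, 9, 15]
Final queue (front to back): [26, 9, 15]


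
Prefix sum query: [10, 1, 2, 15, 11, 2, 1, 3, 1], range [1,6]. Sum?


Prefix sums: [0, 10, 11, 13, 28, 39, 41, 42, 45, 46]
Sum[1..6] = prefix[7] - prefix[1] = 42 - 10 = 32


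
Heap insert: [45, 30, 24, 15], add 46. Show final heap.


Append 46: [45, 30, 24, 15, 46]
Bubble up: swap idx 4(46) with idx 1(30); swap idx 1(46) with idx 0(45)
Result: [46, 45, 24, 15, 30]


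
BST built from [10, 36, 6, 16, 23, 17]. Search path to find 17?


BST root = 10
Search for 17: compare at each node
Path: [10, 36, 16, 23, 17]


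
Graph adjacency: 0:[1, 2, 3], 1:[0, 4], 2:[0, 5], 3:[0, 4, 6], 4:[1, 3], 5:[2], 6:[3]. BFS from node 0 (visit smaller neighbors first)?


BFS queue: start with [0]
Visit order: [0, 1, 2, 3, 4, 5, 6]


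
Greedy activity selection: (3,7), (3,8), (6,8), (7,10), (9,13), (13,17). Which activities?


Greedy: pick earliest-ending, then skip overlaps.
Selected (3 activities): [(3, 7), (7, 10), (13, 17)]


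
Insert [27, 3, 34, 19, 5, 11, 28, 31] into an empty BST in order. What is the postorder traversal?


Root = 27; build tree by BST insertion.
Postorder traversal: [11, 5, 19, 3, 31, 28, 34, 27]


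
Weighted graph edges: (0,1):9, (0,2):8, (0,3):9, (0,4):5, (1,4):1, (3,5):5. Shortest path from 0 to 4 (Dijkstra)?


Dijkstra from 0:
Distances: {0: 0, 1: 6, 2: 8, 3: 9, 4: 5, 5: 14}
Shortest distance to 4 = 5, path = [0, 4]


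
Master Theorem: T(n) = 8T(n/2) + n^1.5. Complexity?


a=8, b=2, c=1.5. log_2(8)=3 > c=1.5. Case 1: O(n^log_b(a)) = O(n^3)
Complexity: O(n^3)


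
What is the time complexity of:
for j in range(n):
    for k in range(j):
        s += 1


Per nesting level: O(n) * O(n) [triangular over j] = O(n^2)
Complexity: O(n^2)


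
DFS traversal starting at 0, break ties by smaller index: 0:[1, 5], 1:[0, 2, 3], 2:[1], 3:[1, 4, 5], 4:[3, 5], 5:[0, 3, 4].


DFS stack-based: start with [0]
Visit order: [0, 1, 2, 3, 4, 5]


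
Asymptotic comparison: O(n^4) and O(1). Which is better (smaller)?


constant grows slower than quartic
O(1) is asymptotically smaller; O(n^4) grows faster


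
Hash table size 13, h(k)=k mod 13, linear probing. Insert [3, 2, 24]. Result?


Insertions: 3->slot 3; 2->slot 2; 24->slot 11
Table: [None, None, 2, 3, None, None, None, None, None, None, None, 24, None]


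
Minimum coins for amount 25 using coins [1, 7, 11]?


dp[0]=0; dp[i]=1+min(dp[i-c] for c in coins)
...dp[20]=4, dp[21]=3, dp[22]=2, dp[23]=3, dp[24]=4, dp[25]=3
Minimum coins for 25 = 3


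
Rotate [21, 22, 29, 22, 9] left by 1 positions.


Left rotate by 1: [22, 29, 22, 9, 21]


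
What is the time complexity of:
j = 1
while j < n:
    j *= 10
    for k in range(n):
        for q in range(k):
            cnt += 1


Per nesting level: O(log n) * O(n) * O(n) [triangular over k] = O(n^2 log n)
Complexity: O(n^2 log n)


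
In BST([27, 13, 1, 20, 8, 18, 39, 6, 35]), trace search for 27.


BST root = 27
Search for 27: compare at each node
Path: [27]
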